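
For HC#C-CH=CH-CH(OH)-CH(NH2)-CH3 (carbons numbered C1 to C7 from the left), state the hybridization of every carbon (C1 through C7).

C1 — 2 σ bonds, plus two π bonds. Steric number 2, so sp.
C2 — 2 σ bonds, plus two π bonds. Steric number 2, so sp.
C3: 3 σ bonds, plus one π bond; 3 regions of electron density → sp2.
C4 has 3 σ bonds, plus one π bond: steric number 3 → sp2.
C5 has 4 σ bonds: steric number 4 → sp3.
C6 (4 σ bonds) has steric number 4: sp3.
C7 has 4 σ bonds: steric number 4 → sp3.

C1 sp, C2 sp, C3 sp2, C4 sp2, C5 sp3, C6 sp3, C7 sp3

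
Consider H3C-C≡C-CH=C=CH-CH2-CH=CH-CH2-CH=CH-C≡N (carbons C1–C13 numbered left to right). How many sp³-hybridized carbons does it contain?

C1: sp3 ✓
C2: sp
C3: sp
C4: sp2
C5: sp
C6: sp2
C7: sp3 ✓
C8: sp2
C9: sp2
C10: sp3 ✓
C11: sp2
C12: sp2
C13: sp
C1, C7, C10 → 3 sp3 carbons.

3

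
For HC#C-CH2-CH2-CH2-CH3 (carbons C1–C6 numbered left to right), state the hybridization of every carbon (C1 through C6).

C1 sp, C2 sp, C3 sp3, C4 sp3, C5 sp3, C6 sp3

C1 carries 2 σ bonds, plus two π bonds, giving a steric number of 2, so it is sp.
C2 carries 2 σ bonds, plus two π bonds, giving a steric number of 2, so it is sp.
C3 is sp3: 4 σ bonds, 4 electron-density regions.
C4 (4 σ bonds) has steric number 4: sp3.
C5 (4 σ bonds) has steric number 4: sp3.
C6 carries 4 σ bonds, giving a steric number of 4, so it is sp3.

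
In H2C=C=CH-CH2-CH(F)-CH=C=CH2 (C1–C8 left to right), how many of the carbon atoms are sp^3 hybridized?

2

C1: sp2
C2: sp
C3: sp2
C4: sp3 ✓
C5: sp3 ✓
C6: sp2
C7: sp
C8: sp2
C4, C5 → 2 sp3 carbons.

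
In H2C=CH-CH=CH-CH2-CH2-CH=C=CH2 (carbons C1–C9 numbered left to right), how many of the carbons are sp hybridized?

C1: sp2
C2: sp2
C3: sp2
C4: sp2
C5: sp3
C6: sp3
C7: sp2
C8: sp ✓
C9: sp2
C8 → 1 sp carbon.

1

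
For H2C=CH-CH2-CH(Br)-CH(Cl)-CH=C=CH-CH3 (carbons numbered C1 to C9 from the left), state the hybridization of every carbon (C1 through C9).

C1 is sp2: 3 σ bonds, plus one π bond, 3 electron-density regions.
C2 carries 3 σ bonds, plus one π bond, giving a steric number of 3, so it is sp2.
C3 has 4 σ bonds: steric number 4 → sp3.
C4 — 4 σ bonds. Steric number 4, so sp3.
C5 (4 σ bonds) has steric number 4: sp3.
C6: 3 σ bonds, plus one π bond; 3 regions of electron density → sp2.
C7 is sp: 2 σ bonds, plus two π bonds, 2 electron-density regions.
C8: 3 σ bonds, plus one π bond — 3 electron domains, sp2.
C9: 4 σ bonds — 4 electron domains, sp3.

C1 sp2, C2 sp2, C3 sp3, C4 sp3, C5 sp3, C6 sp2, C7 sp, C8 sp2, C9 sp3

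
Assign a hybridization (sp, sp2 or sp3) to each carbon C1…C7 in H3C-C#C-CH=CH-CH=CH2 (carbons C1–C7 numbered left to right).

C1 has 4 σ bonds: steric number 4 → sp3.
C2 (2 σ bonds, plus two π bonds) has steric number 2: sp.
C3 — 2 σ bonds, plus two π bonds. Steric number 2, so sp.
C4: 3 σ bonds, plus one π bond; 3 regions of electron density → sp2.
C5 is sp2: 3 σ bonds, plus one π bond, 3 electron-density regions.
C6 (3 σ bonds, plus one π bond) has steric number 3: sp2.
C7 has 3 σ bonds, plus one π bond: steric number 3 → sp2.

C1 sp3, C2 sp, C3 sp, C4 sp2, C5 sp2, C6 sp2, C7 sp2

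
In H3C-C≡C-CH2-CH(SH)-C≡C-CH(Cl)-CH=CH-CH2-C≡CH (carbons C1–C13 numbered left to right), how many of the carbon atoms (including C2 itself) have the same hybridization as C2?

6

C2 is sp (two π bonds).
C1: sp3
C2: sp ✓
C3: sp ✓
C4: sp3
C5: sp3
C6: sp ✓
C7: sp ✓
C8: sp3
C9: sp2
C10: sp2
C11: sp3
C12: sp ✓
C13: sp ✓
6 carbons are sp.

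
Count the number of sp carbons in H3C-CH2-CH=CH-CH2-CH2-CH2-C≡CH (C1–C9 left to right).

C1: sp3
C2: sp3
C3: sp2
C4: sp2
C5: sp3
C6: sp3
C7: sp3
C8: sp ✓
C9: sp ✓
C8, C9 → 2 sp carbons.

2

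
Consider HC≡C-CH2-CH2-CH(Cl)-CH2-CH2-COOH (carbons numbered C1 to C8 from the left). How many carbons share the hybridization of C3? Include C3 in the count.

5

C3 is sp3 (only σ bonds).
C1: sp
C2: sp
C3: sp3 ✓
C4: sp3 ✓
C5: sp3 ✓
C6: sp3 ✓
C7: sp3 ✓
C8: sp2
5 carbons are sp3.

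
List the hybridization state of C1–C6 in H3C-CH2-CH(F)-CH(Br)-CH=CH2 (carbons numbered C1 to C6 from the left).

C1: 4 σ bonds — 4 electron domains, sp3.
C2 carries 4 σ bonds, giving a steric number of 4, so it is sp3.
C3: 4 σ bonds; 4 regions of electron density → sp3.
C4 has 4 σ bonds: steric number 4 → sp3.
C5: 3 σ bonds, plus one π bond — 3 electron domains, sp2.
C6 is sp2: 3 σ bonds, plus one π bond, 3 electron-density regions.

C1 sp3, C2 sp3, C3 sp3, C4 sp3, C5 sp2, C6 sp2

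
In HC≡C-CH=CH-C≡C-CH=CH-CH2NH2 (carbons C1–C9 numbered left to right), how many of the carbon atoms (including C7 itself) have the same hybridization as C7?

4

C7 is sp2 (one π bond).
C1: sp
C2: sp
C3: sp2 ✓
C4: sp2 ✓
C5: sp
C6: sp
C7: sp2 ✓
C8: sp2 ✓
C9: sp3
4 carbons are sp2.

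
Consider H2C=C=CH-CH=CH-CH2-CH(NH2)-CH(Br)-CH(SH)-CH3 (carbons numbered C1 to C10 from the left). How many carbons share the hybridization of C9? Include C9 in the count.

5

C9 is sp3 (only σ bonds).
C1: sp2
C2: sp
C3: sp2
C4: sp2
C5: sp2
C6: sp3 ✓
C7: sp3 ✓
C8: sp3 ✓
C9: sp3 ✓
C10: sp3 ✓
5 carbons are sp3.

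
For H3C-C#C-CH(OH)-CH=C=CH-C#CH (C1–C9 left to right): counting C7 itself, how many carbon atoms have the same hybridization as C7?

2

C7 is sp2 (one π bond).
C1: sp3
C2: sp
C3: sp
C4: sp3
C5: sp2 ✓
C6: sp
C7: sp2 ✓
C8: sp
C9: sp
2 carbons are sp2.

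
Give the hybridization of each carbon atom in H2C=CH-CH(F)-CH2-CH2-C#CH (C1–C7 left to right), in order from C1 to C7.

C1 is sp2: 3 σ bonds, plus one π bond, 3 electron-density regions.
C2 carries 3 σ bonds, plus one π bond, giving a steric number of 3, so it is sp2.
C3 — 4 σ bonds. Steric number 4, so sp3.
C4 has 4 σ bonds: steric number 4 → sp3.
C5: 4 σ bonds — 4 electron domains, sp3.
C6 (2 σ bonds, plus two π bonds) has steric number 2: sp.
C7 carries 2 σ bonds, plus two π bonds, giving a steric number of 2, so it is sp.

C1 sp2, C2 sp2, C3 sp3, C4 sp3, C5 sp3, C6 sp, C7 sp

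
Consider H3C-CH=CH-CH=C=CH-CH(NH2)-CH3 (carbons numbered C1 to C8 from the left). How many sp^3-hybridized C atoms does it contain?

3

C1: sp3 ✓
C2: sp2
C3: sp2
C4: sp2
C5: sp
C6: sp2
C7: sp3 ✓
C8: sp3 ✓
C1, C7, C8 → 3 sp3 carbons.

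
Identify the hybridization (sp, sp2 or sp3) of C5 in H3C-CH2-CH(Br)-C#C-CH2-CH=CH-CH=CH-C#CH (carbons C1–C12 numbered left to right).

C5 (2 σ bonds, plus two π bonds) has steric number 2: sp.

sp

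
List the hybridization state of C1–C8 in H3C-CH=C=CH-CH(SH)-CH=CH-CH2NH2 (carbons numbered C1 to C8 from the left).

C1 sp3, C2 sp2, C3 sp, C4 sp2, C5 sp3, C6 sp2, C7 sp2, C8 sp3

C1 carries 4 σ bonds, giving a steric number of 4, so it is sp3.
C2 carries 3 σ bonds, plus one π bond, giving a steric number of 3, so it is sp2.
C3 has 2 σ bonds, plus two π bonds: steric number 2 → sp.
C4 has 3 σ bonds, plus one π bond: steric number 3 → sp2.
C5 has 4 σ bonds: steric number 4 → sp3.
C6 — 3 σ bonds, plus one π bond. Steric number 3, so sp2.
C7 (3 σ bonds, plus one π bond) has steric number 3: sp2.
C8 carries 4 σ bonds, giving a steric number of 4, so it is sp3.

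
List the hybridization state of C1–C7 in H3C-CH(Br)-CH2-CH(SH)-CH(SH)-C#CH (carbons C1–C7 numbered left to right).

C1 — 4 σ bonds. Steric number 4, so sp3.
C2 is sp3: 4 σ bonds, 4 electron-density regions.
C3 has 4 σ bonds: steric number 4 → sp3.
C4 carries 4 σ bonds, giving a steric number of 4, so it is sp3.
C5 has 4 σ bonds: steric number 4 → sp3.
C6 has 2 σ bonds, plus two π bonds: steric number 2 → sp.
C7 is sp: 2 σ bonds, plus two π bonds, 2 electron-density regions.

C1 sp3, C2 sp3, C3 sp3, C4 sp3, C5 sp3, C6 sp, C7 sp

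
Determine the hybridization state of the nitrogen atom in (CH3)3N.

The nitrogen atom: 3 σ bonds and 1 lone pair — 4 electron domains, sp3.

sp³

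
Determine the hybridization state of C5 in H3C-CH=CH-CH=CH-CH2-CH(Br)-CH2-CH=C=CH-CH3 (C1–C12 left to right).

C5: 3 σ bonds, plus one π bond; 3 regions of electron density → sp2.

sp^2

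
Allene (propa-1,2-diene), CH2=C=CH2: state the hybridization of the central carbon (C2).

Two σ bonds and two π bonds (one to each neighbour) → sp.

sp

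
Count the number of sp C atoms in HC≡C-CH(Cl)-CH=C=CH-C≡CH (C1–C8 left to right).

C1: sp ✓
C2: sp ✓
C3: sp3
C4: sp2
C5: sp ✓
C6: sp2
C7: sp ✓
C8: sp ✓
C1, C2, C5, C7, C8 → 5 sp carbons.

5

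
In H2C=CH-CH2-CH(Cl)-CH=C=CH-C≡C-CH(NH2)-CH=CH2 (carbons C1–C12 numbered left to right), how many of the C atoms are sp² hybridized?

C1: sp2 ✓
C2: sp2 ✓
C3: sp3
C4: sp3
C5: sp2 ✓
C6: sp
C7: sp2 ✓
C8: sp
C9: sp
C10: sp3
C11: sp2 ✓
C12: sp2 ✓
C1, C2, C5, C7, C11, C12 → 6 sp2 carbons.

6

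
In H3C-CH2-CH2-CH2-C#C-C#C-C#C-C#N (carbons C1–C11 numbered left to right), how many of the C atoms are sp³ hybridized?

4

C1: sp3 ✓
C2: sp3 ✓
C3: sp3 ✓
C4: sp3 ✓
C5: sp
C6: sp
C7: sp
C8: sp
C9: sp
C10: sp
C11: sp
C1, C2, C3, C4 → 4 sp3 carbons.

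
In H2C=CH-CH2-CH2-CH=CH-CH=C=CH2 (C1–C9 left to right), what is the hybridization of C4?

C4: 4 σ bonds; 4 regions of electron density → sp3.

sp3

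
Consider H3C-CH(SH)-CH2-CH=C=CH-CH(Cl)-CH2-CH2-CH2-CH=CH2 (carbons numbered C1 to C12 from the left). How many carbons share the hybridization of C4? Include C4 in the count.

C4 is sp2 (one π bond).
C1: sp3
C2: sp3
C3: sp3
C4: sp2 ✓
C5: sp
C6: sp2 ✓
C7: sp3
C8: sp3
C9: sp3
C10: sp3
C11: sp2 ✓
C12: sp2 ✓
4 carbons are sp2.

4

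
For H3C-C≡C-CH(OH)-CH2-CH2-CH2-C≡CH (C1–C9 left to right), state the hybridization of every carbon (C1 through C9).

C1 sp3, C2 sp, C3 sp, C4 sp3, C5 sp3, C6 sp3, C7 sp3, C8 sp, C9 sp

C1 is sp3: 4 σ bonds, 4 electron-density regions.
C2: 2 σ bonds, plus two π bonds — 2 electron domains, sp.
C3: 2 σ bonds, plus two π bonds; 2 regions of electron density → sp.
C4: 4 σ bonds — 4 electron domains, sp3.
C5: 4 σ bonds — 4 electron domains, sp3.
C6: 4 σ bonds — 4 electron domains, sp3.
C7 (4 σ bonds) has steric number 4: sp3.
C8: 2 σ bonds, plus two π bonds — 2 electron domains, sp.
C9: 2 σ bonds, plus two π bonds — 2 electron domains, sp.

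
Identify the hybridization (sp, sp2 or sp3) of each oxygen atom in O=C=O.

sp^2

One σ bond + two lone pairs = steric number 3 → sp2.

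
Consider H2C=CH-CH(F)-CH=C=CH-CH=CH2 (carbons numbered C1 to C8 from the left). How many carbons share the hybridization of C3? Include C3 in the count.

C3 is sp3 (only σ bonds).
C1: sp2
C2: sp2
C3: sp3 ✓
C4: sp2
C5: sp
C6: sp2
C7: sp2
C8: sp2
1 carbon is sp3.

1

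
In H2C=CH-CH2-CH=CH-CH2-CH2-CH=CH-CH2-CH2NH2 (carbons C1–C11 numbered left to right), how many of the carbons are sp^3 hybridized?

C1: sp2
C2: sp2
C3: sp3 ✓
C4: sp2
C5: sp2
C6: sp3 ✓
C7: sp3 ✓
C8: sp2
C9: sp2
C10: sp3 ✓
C11: sp3 ✓
C3, C6, C7, C10, C11 → 5 sp3 carbons.

5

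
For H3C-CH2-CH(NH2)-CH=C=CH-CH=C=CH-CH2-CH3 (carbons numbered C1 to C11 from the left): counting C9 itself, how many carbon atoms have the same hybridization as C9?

4

C9 is sp2 (one π bond).
C1: sp3
C2: sp3
C3: sp3
C4: sp2 ✓
C5: sp
C6: sp2 ✓
C7: sp2 ✓
C8: sp
C9: sp2 ✓
C10: sp3
C11: sp3
4 carbons are sp2.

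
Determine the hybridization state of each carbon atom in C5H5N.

Each carbon atom — 3 σ bonds, plus one π bond. Steric number 3, so sp2.

sp^2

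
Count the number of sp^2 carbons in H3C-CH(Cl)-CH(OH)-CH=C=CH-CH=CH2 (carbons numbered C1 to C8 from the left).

4

C1: sp3
C2: sp3
C3: sp3
C4: sp2 ✓
C5: sp
C6: sp2 ✓
C7: sp2 ✓
C8: sp2 ✓
C4, C6, C7, C8 → 4 sp2 carbons.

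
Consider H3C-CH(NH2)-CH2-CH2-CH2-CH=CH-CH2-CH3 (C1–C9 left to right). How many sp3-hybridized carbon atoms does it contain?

C1: sp3 ✓
C2: sp3 ✓
C3: sp3 ✓
C4: sp3 ✓
C5: sp3 ✓
C6: sp2
C7: sp2
C8: sp3 ✓
C9: sp3 ✓
C1, C2, C3, C4, C5, C8, C9 → 7 sp3 carbons.

7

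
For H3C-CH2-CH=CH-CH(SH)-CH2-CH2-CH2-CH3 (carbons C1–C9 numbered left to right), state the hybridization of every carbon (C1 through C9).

C1 has 4 σ bonds: steric number 4 → sp3.
C2: 4 σ bonds — 4 electron domains, sp3.
C3 has 3 σ bonds, plus one π bond: steric number 3 → sp2.
C4: 3 σ bonds, plus one π bond; 3 regions of electron density → sp2.
C5 is sp3: 4 σ bonds, 4 electron-density regions.
C6 (4 σ bonds) has steric number 4: sp3.
C7 — 4 σ bonds. Steric number 4, so sp3.
C8 has 4 σ bonds: steric number 4 → sp3.
C9: 4 σ bonds; 4 regions of electron density → sp3.

C1 sp3, C2 sp3, C3 sp2, C4 sp2, C5 sp3, C6 sp3, C7 sp3, C8 sp3, C9 sp3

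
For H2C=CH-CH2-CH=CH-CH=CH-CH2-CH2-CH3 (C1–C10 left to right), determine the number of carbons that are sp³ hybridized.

C1: sp2
C2: sp2
C3: sp3 ✓
C4: sp2
C5: sp2
C6: sp2
C7: sp2
C8: sp3 ✓
C9: sp3 ✓
C10: sp3 ✓
C3, C8, C9, C10 → 4 sp3 carbons.

4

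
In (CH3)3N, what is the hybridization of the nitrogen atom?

The nitrogen atom — 3 σ bonds and 1 lone pair. Steric number 4, so sp3.

sp^3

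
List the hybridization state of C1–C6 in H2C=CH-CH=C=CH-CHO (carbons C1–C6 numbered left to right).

C1 (3 σ bonds, plus one π bond) has steric number 3: sp2.
C2 has 3 σ bonds, plus one π bond: steric number 3 → sp2.
C3 (3 σ bonds, plus one π bond) has steric number 3: sp2.
C4: 2 σ bonds, plus two π bonds — 2 electron domains, sp.
C5: 3 σ bonds, plus one π bond; 3 regions of electron density → sp2.
C6 carries 3 σ bonds, plus one π bond, giving a steric number of 3, so it is sp2.

C1 sp2, C2 sp2, C3 sp2, C4 sp, C5 sp2, C6 sp2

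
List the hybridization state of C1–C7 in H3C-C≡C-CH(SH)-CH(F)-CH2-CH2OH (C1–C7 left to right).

C1 sp3, C2 sp, C3 sp, C4 sp3, C5 sp3, C6 sp3, C7 sp3

C1 — 4 σ bonds. Steric number 4, so sp3.
C2 (2 σ bonds, plus two π bonds) has steric number 2: sp.
C3 — 2 σ bonds, plus two π bonds. Steric number 2, so sp.
C4 — 4 σ bonds. Steric number 4, so sp3.
C5 carries 4 σ bonds, giving a steric number of 4, so it is sp3.
C6 has 4 σ bonds: steric number 4 → sp3.
C7: 4 σ bonds; 4 regions of electron density → sp3.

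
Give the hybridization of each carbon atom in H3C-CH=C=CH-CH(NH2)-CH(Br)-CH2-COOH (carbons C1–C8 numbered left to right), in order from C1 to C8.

C1 (4 σ bonds) has steric number 4: sp3.
C2 (3 σ bonds, plus one π bond) has steric number 3: sp2.
C3 — 2 σ bonds, plus two π bonds. Steric number 2, so sp.
C4 carries 3 σ bonds, plus one π bond, giving a steric number of 3, so it is sp2.
C5 is sp3: 4 σ bonds, 4 electron-density regions.
C6: 4 σ bonds — 4 electron domains, sp3.
C7 is sp3: 4 σ bonds, 4 electron-density regions.
C8 is sp2: 3 σ bonds, plus one π bond, 3 electron-density regions.

C1 sp3, C2 sp2, C3 sp, C4 sp2, C5 sp3, C6 sp3, C7 sp3, C8 sp2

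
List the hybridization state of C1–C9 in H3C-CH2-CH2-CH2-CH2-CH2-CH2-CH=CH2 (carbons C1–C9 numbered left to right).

C1 has 4 σ bonds: steric number 4 → sp3.
C2 has 4 σ bonds: steric number 4 → sp3.
C3 has 4 σ bonds: steric number 4 → sp3.
C4: 4 σ bonds — 4 electron domains, sp3.
C5 — 4 σ bonds. Steric number 4, so sp3.
C6 (4 σ bonds) has steric number 4: sp3.
C7 has 4 σ bonds: steric number 4 → sp3.
C8 — 3 σ bonds, plus one π bond. Steric number 3, so sp2.
C9 (3 σ bonds, plus one π bond) has steric number 3: sp2.

C1 sp3, C2 sp3, C3 sp3, C4 sp3, C5 sp3, C6 sp3, C7 sp3, C8 sp2, C9 sp2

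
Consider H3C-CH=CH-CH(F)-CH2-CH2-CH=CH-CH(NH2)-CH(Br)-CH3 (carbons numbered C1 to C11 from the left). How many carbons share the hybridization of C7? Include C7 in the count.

4

C7 is sp2 (one π bond).
C1: sp3
C2: sp2 ✓
C3: sp2 ✓
C4: sp3
C5: sp3
C6: sp3
C7: sp2 ✓
C8: sp2 ✓
C9: sp3
C10: sp3
C11: sp3
4 carbons are sp2.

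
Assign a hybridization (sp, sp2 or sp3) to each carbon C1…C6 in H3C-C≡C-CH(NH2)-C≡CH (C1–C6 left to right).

C1 sp3, C2 sp, C3 sp, C4 sp3, C5 sp, C6 sp

C1 — 4 σ bonds. Steric number 4, so sp3.
C2 (2 σ bonds, plus two π bonds) has steric number 2: sp.
C3 is sp: 2 σ bonds, plus two π bonds, 2 electron-density regions.
C4 carries 4 σ bonds, giving a steric number of 4, so it is sp3.
C5 — 2 σ bonds, plus two π bonds. Steric number 2, so sp.
C6 (2 σ bonds, plus two π bonds) has steric number 2: sp.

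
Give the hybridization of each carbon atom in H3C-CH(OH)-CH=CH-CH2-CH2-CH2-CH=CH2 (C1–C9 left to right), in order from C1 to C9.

C1 carries 4 σ bonds, giving a steric number of 4, so it is sp3.
C2 carries 4 σ bonds, giving a steric number of 4, so it is sp3.
C3 — 3 σ bonds, plus one π bond. Steric number 3, so sp2.
C4 carries 3 σ bonds, plus one π bond, giving a steric number of 3, so it is sp2.
C5 — 4 σ bonds. Steric number 4, so sp3.
C6: 4 σ bonds — 4 electron domains, sp3.
C7 carries 4 σ bonds, giving a steric number of 4, so it is sp3.
C8: 3 σ bonds, plus one π bond; 3 regions of electron density → sp2.
C9 has 3 σ bonds, plus one π bond: steric number 3 → sp2.

C1 sp3, C2 sp3, C3 sp2, C4 sp2, C5 sp3, C6 sp3, C7 sp3, C8 sp2, C9 sp2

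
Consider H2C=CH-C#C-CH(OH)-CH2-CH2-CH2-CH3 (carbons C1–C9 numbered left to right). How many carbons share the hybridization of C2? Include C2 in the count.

2

C2 is sp2 (one π bond).
C1: sp2 ✓
C2: sp2 ✓
C3: sp
C4: sp
C5: sp3
C6: sp3
C7: sp3
C8: sp3
C9: sp3
2 carbons are sp2.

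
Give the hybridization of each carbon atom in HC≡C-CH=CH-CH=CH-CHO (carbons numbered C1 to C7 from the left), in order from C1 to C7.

C1 sp, C2 sp, C3 sp2, C4 sp2, C5 sp2, C6 sp2, C7 sp2

C1: 2 σ bonds, plus two π bonds — 2 electron domains, sp.
C2: 2 σ bonds, plus two π bonds — 2 electron domains, sp.
C3: 3 σ bonds, plus one π bond; 3 regions of electron density → sp2.
C4 (3 σ bonds, plus one π bond) has steric number 3: sp2.
C5 — 3 σ bonds, plus one π bond. Steric number 3, so sp2.
C6 (3 σ bonds, plus one π bond) has steric number 3: sp2.
C7 (3 σ bonds, plus one π bond) has steric number 3: sp2.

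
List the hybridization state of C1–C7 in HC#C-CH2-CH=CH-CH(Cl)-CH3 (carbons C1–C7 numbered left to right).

C1 sp, C2 sp, C3 sp3, C4 sp2, C5 sp2, C6 sp3, C7 sp3

C1 (2 σ bonds, plus two π bonds) has steric number 2: sp.
C2: 2 σ bonds, plus two π bonds — 2 electron domains, sp.
C3 has 4 σ bonds: steric number 4 → sp3.
C4 has 3 σ bonds, plus one π bond: steric number 3 → sp2.
C5 has 3 σ bonds, plus one π bond: steric number 3 → sp2.
C6 — 4 σ bonds. Steric number 4, so sp3.
C7 — 4 σ bonds. Steric number 4, so sp3.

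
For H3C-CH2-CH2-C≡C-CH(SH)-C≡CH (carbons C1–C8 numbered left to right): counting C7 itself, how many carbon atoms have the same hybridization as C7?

4

C7 is sp (two π bonds).
C1: sp3
C2: sp3
C3: sp3
C4: sp ✓
C5: sp ✓
C6: sp3
C7: sp ✓
C8: sp ✓
4 carbons are sp.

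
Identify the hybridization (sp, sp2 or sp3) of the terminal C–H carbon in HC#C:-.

The terminal C–H carbon: 2 σ bonds, plus two π bonds; 2 regions of electron density → sp.

sp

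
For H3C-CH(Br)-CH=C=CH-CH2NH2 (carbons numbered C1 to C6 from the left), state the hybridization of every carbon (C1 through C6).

C1 carries 4 σ bonds, giving a steric number of 4, so it is sp3.
C2: 4 σ bonds; 4 regions of electron density → sp3.
C3 — 3 σ bonds, plus one π bond. Steric number 3, so sp2.
C4 carries 2 σ bonds, plus two π bonds, giving a steric number of 2, so it is sp.
C5: 3 σ bonds, plus one π bond; 3 regions of electron density → sp2.
C6 — 4 σ bonds. Steric number 4, so sp3.

C1 sp3, C2 sp3, C3 sp2, C4 sp, C5 sp2, C6 sp3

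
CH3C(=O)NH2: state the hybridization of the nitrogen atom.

The nitrogen lone pair is delocalised into the carbonyl π system (amide resonance), so N is planar sp2 rather than the sp3 a naive steric count of 4 would suggest.

sp^2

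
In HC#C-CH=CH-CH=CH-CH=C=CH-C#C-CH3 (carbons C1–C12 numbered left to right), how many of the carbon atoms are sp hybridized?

C1: sp ✓
C2: sp ✓
C3: sp2
C4: sp2
C5: sp2
C6: sp2
C7: sp2
C8: sp ✓
C9: sp2
C10: sp ✓
C11: sp ✓
C12: sp3
C1, C2, C8, C10, C11 → 5 sp carbons.

5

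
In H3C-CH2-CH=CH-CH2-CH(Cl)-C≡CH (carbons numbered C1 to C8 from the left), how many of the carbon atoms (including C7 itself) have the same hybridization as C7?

C7 is sp (two π bonds).
C1: sp3
C2: sp3
C3: sp2
C4: sp2
C5: sp3
C6: sp3
C7: sp ✓
C8: sp ✓
2 carbons are sp.

2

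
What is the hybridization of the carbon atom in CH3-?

Three σ bonds + one lone pair = steric number 4 → sp3, pyramidal.

sp^3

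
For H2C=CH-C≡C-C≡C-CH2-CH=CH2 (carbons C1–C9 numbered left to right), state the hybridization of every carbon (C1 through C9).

C1 sp2, C2 sp2, C3 sp, C4 sp, C5 sp, C6 sp, C7 sp3, C8 sp2, C9 sp2

C1: 3 σ bonds, plus one π bond; 3 regions of electron density → sp2.
C2 (3 σ bonds, plus one π bond) has steric number 3: sp2.
C3: 2 σ bonds, plus two π bonds; 2 regions of electron density → sp.
C4 — 2 σ bonds, plus two π bonds. Steric number 2, so sp.
C5: 2 σ bonds, plus two π bonds; 2 regions of electron density → sp.
C6 carries 2 σ bonds, plus two π bonds, giving a steric number of 2, so it is sp.
C7 is sp3: 4 σ bonds, 4 electron-density regions.
C8: 3 σ bonds, plus one π bond — 3 electron domains, sp2.
C9 — 3 σ bonds, plus one π bond. Steric number 3, so sp2.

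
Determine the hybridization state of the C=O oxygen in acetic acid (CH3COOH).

The C=O oxygen has 1 σ bond and 2 lone pairs, plus one π bond: steric number 3 → sp2.

sp2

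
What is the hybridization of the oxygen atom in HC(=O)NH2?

sp2

The oxygen atom carries 1 σ bond and 2 lone pairs, plus one π bond, giving a steric number of 3, so it is sp2.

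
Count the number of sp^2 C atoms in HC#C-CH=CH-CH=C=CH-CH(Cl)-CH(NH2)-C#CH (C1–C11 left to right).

4

C1: sp
C2: sp
C3: sp2 ✓
C4: sp2 ✓
C5: sp2 ✓
C6: sp
C7: sp2 ✓
C8: sp3
C9: sp3
C10: sp
C11: sp
C3, C4, C5, C7 → 4 sp2 carbons.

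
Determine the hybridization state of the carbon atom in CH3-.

Three σ bonds + one lone pair = steric number 4 → sp3, pyramidal.

sp³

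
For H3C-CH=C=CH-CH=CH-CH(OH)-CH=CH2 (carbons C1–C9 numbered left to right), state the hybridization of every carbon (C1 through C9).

C1 sp3, C2 sp2, C3 sp, C4 sp2, C5 sp2, C6 sp2, C7 sp3, C8 sp2, C9 sp2

C1 (4 σ bonds) has steric number 4: sp3.
C2 — 3 σ bonds, plus one π bond. Steric number 3, so sp2.
C3 has 2 σ bonds, plus two π bonds: steric number 2 → sp.
C4 carries 3 σ bonds, plus one π bond, giving a steric number of 3, so it is sp2.
C5 — 3 σ bonds, plus one π bond. Steric number 3, so sp2.
C6 (3 σ bonds, plus one π bond) has steric number 3: sp2.
C7: 4 σ bonds — 4 electron domains, sp3.
C8 — 3 σ bonds, plus one π bond. Steric number 3, so sp2.
C9 — 3 σ bonds, plus one π bond. Steric number 3, so sp2.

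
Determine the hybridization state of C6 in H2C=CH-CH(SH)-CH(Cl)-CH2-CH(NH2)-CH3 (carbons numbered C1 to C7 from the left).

sp³

C6 (4 σ bonds) has steric number 4: sp3.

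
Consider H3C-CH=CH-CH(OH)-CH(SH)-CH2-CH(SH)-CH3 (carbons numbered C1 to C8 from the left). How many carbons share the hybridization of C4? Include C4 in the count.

C4 is sp3 (only σ bonds).
C1: sp3 ✓
C2: sp2
C3: sp2
C4: sp3 ✓
C5: sp3 ✓
C6: sp3 ✓
C7: sp3 ✓
C8: sp3 ✓
6 carbons are sp3.

6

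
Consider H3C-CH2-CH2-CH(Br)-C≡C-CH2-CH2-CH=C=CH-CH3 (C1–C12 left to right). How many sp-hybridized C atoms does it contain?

C1: sp3
C2: sp3
C3: sp3
C4: sp3
C5: sp ✓
C6: sp ✓
C7: sp3
C8: sp3
C9: sp2
C10: sp ✓
C11: sp2
C12: sp3
C5, C6, C10 → 3 sp carbons.

3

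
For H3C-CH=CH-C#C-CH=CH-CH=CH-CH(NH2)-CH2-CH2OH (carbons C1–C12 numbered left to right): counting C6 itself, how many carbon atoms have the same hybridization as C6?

C6 is sp2 (one π bond).
C1: sp3
C2: sp2 ✓
C3: sp2 ✓
C4: sp
C5: sp
C6: sp2 ✓
C7: sp2 ✓
C8: sp2 ✓
C9: sp2 ✓
C10: sp3
C11: sp3
C12: sp3
6 carbons are sp2.

6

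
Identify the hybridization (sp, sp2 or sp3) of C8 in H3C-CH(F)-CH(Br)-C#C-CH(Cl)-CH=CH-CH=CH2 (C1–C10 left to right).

C8: 3 σ bonds, plus one π bond — 3 electron domains, sp2.

sp^2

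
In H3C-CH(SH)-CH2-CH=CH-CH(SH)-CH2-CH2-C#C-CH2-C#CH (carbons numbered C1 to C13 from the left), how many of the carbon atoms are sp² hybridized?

C1: sp3
C2: sp3
C3: sp3
C4: sp2 ✓
C5: sp2 ✓
C6: sp3
C7: sp3
C8: sp3
C9: sp
C10: sp
C11: sp3
C12: sp
C13: sp
C4, C5 → 2 sp2 carbons.

2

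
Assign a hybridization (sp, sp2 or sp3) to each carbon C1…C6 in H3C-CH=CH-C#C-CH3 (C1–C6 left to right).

C1 sp3, C2 sp2, C3 sp2, C4 sp, C5 sp, C6 sp3

C1: 4 σ bonds; 4 regions of electron density → sp3.
C2 (3 σ bonds, plus one π bond) has steric number 3: sp2.
C3: 3 σ bonds, plus one π bond; 3 regions of electron density → sp2.
C4 (2 σ bonds, plus two π bonds) has steric number 2: sp.
C5 carries 2 σ bonds, plus two π bonds, giving a steric number of 2, so it is sp.
C6: 4 σ bonds — 4 electron domains, sp3.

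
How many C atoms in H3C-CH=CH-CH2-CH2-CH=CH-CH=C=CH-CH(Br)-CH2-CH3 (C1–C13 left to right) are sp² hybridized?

C1: sp3
C2: sp2 ✓
C3: sp2 ✓
C4: sp3
C5: sp3
C6: sp2 ✓
C7: sp2 ✓
C8: sp2 ✓
C9: sp
C10: sp2 ✓
C11: sp3
C12: sp3
C13: sp3
C2, C3, C6, C7, C8, C10 → 6 sp2 carbons.

6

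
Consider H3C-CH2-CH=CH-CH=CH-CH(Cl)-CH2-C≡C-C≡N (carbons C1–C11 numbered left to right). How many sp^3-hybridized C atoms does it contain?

C1: sp3 ✓
C2: sp3 ✓
C3: sp2
C4: sp2
C5: sp2
C6: sp2
C7: sp3 ✓
C8: sp3 ✓
C9: sp
C10: sp
C11: sp
C1, C2, C7, C8 → 4 sp3 carbons.

4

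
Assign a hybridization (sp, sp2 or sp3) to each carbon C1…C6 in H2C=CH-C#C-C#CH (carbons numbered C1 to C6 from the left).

C1 sp2, C2 sp2, C3 sp, C4 sp, C5 sp, C6 sp

C1 is sp2: 3 σ bonds, plus one π bond, 3 electron-density regions.
C2: 3 σ bonds, plus one π bond; 3 regions of electron density → sp2.
C3 is sp: 2 σ bonds, plus two π bonds, 2 electron-density regions.
C4 carries 2 σ bonds, plus two π bonds, giving a steric number of 2, so it is sp.
C5 carries 2 σ bonds, plus two π bonds, giving a steric number of 2, so it is sp.
C6: 2 σ bonds, plus two π bonds — 2 electron domains, sp.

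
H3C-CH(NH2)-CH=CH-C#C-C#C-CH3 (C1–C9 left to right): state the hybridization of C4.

sp²

C4: 3 σ bonds, plus one π bond; 3 regions of electron density → sp2.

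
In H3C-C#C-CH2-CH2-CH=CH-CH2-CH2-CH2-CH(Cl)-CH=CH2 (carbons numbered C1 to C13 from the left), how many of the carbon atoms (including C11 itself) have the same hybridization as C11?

7

C11 is sp3 (only σ bonds).
C1: sp3 ✓
C2: sp
C3: sp
C4: sp3 ✓
C5: sp3 ✓
C6: sp2
C7: sp2
C8: sp3 ✓
C9: sp3 ✓
C10: sp3 ✓
C11: sp3 ✓
C12: sp2
C13: sp2
7 carbons are sp3.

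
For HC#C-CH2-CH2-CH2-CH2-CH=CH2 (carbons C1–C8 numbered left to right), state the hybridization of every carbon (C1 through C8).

C1 sp, C2 sp, C3 sp3, C4 sp3, C5 sp3, C6 sp3, C7 sp2, C8 sp2

C1: 2 σ bonds, plus two π bonds; 2 regions of electron density → sp.
C2 is sp: 2 σ bonds, plus two π bonds, 2 electron-density regions.
C3 (4 σ bonds) has steric number 4: sp3.
C4 is sp3: 4 σ bonds, 4 electron-density regions.
C5 carries 4 σ bonds, giving a steric number of 4, so it is sp3.
C6 is sp3: 4 σ bonds, 4 electron-density regions.
C7: 3 σ bonds, plus one π bond — 3 electron domains, sp2.
C8 is sp2: 3 σ bonds, plus one π bond, 3 electron-density regions.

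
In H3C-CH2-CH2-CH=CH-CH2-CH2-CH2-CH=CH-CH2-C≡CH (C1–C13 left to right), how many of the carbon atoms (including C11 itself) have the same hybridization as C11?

C11 is sp3 (only σ bonds).
C1: sp3 ✓
C2: sp3 ✓
C3: sp3 ✓
C4: sp2
C5: sp2
C6: sp3 ✓
C7: sp3 ✓
C8: sp3 ✓
C9: sp2
C10: sp2
C11: sp3 ✓
C12: sp
C13: sp
7 carbons are sp3.

7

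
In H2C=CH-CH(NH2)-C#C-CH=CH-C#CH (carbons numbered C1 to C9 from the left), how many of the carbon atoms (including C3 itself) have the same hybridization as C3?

C3 is sp3 (only σ bonds).
C1: sp2
C2: sp2
C3: sp3 ✓
C4: sp
C5: sp
C6: sp2
C7: sp2
C8: sp
C9: sp
1 carbon is sp3.

1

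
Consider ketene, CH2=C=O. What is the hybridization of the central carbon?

sp

The central carbon carries 2 σ bonds, plus two π bonds, giving a steric number of 2, so it is sp.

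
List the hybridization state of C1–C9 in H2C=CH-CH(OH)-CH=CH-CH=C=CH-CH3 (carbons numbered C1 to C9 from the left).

C1 (3 σ bonds, plus one π bond) has steric number 3: sp2.
C2 is sp2: 3 σ bonds, plus one π bond, 3 electron-density regions.
C3 carries 4 σ bonds, giving a steric number of 4, so it is sp3.
C4 (3 σ bonds, plus one π bond) has steric number 3: sp2.
C5 carries 3 σ bonds, plus one π bond, giving a steric number of 3, so it is sp2.
C6 is sp2: 3 σ bonds, plus one π bond, 3 electron-density regions.
C7 is sp: 2 σ bonds, plus two π bonds, 2 electron-density regions.
C8 has 3 σ bonds, plus one π bond: steric number 3 → sp2.
C9 has 4 σ bonds: steric number 4 → sp3.

C1 sp2, C2 sp2, C3 sp3, C4 sp2, C5 sp2, C6 sp2, C7 sp, C8 sp2, C9 sp3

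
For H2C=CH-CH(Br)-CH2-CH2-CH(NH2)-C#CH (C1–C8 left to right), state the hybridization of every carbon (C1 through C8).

C1 carries 3 σ bonds, plus one π bond, giving a steric number of 3, so it is sp2.
C2 is sp2: 3 σ bonds, plus one π bond, 3 electron-density regions.
C3: 4 σ bonds — 4 electron domains, sp3.
C4: 4 σ bonds — 4 electron domains, sp3.
C5 carries 4 σ bonds, giving a steric number of 4, so it is sp3.
C6: 4 σ bonds — 4 electron domains, sp3.
C7 (2 σ bonds, plus two π bonds) has steric number 2: sp.
C8: 2 σ bonds, plus two π bonds; 2 regions of electron density → sp.

C1 sp2, C2 sp2, C3 sp3, C4 sp3, C5 sp3, C6 sp3, C7 sp, C8 sp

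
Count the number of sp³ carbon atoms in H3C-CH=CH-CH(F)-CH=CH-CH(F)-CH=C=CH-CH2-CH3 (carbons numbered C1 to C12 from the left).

C1: sp3 ✓
C2: sp2
C3: sp2
C4: sp3 ✓
C5: sp2
C6: sp2
C7: sp3 ✓
C8: sp2
C9: sp
C10: sp2
C11: sp3 ✓
C12: sp3 ✓
C1, C4, C7, C11, C12 → 5 sp3 carbons.

5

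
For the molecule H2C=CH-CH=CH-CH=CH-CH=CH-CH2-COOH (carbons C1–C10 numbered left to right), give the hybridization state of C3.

sp^2

C3: 3 σ bonds, plus one π bond — 3 electron domains, sp2.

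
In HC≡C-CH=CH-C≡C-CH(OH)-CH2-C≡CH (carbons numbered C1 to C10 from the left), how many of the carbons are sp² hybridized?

2

C1: sp
C2: sp
C3: sp2 ✓
C4: sp2 ✓
C5: sp
C6: sp
C7: sp3
C8: sp3
C9: sp
C10: sp
C3, C4 → 2 sp2 carbons.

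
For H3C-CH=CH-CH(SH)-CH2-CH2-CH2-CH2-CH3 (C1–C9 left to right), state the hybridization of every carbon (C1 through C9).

C1 sp3, C2 sp2, C3 sp2, C4 sp3, C5 sp3, C6 sp3, C7 sp3, C8 sp3, C9 sp3

C1 is sp3: 4 σ bonds, 4 electron-density regions.
C2 has 3 σ bonds, plus one π bond: steric number 3 → sp2.
C3 (3 σ bonds, plus one π bond) has steric number 3: sp2.
C4: 4 σ bonds — 4 electron domains, sp3.
C5: 4 σ bonds; 4 regions of electron density → sp3.
C6: 4 σ bonds; 4 regions of electron density → sp3.
C7 — 4 σ bonds. Steric number 4, so sp3.
C8 has 4 σ bonds: steric number 4 → sp3.
C9: 4 σ bonds; 4 regions of electron density → sp3.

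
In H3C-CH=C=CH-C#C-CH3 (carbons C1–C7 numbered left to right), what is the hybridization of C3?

C3 (2 σ bonds, plus two π bonds) has steric number 2: sp.

sp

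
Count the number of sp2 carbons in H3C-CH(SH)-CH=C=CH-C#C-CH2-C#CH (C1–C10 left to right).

C1: sp3
C2: sp3
C3: sp2 ✓
C4: sp
C5: sp2 ✓
C6: sp
C7: sp
C8: sp3
C9: sp
C10: sp
C3, C5 → 2 sp2 carbons.

2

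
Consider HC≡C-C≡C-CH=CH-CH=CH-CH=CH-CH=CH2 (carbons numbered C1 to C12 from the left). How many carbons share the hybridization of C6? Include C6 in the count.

C6 is sp2 (one π bond).
C1: sp
C2: sp
C3: sp
C4: sp
C5: sp2 ✓
C6: sp2 ✓
C7: sp2 ✓
C8: sp2 ✓
C9: sp2 ✓
C10: sp2 ✓
C11: sp2 ✓
C12: sp2 ✓
8 carbons are sp2.

8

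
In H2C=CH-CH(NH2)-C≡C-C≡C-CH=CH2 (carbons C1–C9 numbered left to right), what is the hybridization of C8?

sp2

C8 carries 3 σ bonds, plus one π bond, giving a steric number of 3, so it is sp2.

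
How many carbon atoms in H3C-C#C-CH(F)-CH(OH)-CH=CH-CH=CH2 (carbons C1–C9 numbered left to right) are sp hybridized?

C1: sp3
C2: sp ✓
C3: sp ✓
C4: sp3
C5: sp3
C6: sp2
C7: sp2
C8: sp2
C9: sp2
C2, C3 → 2 sp carbons.

2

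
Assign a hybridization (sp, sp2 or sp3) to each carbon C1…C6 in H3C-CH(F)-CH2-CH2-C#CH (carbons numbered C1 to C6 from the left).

C1 sp3, C2 sp3, C3 sp3, C4 sp3, C5 sp, C6 sp

C1: 4 σ bonds — 4 electron domains, sp3.
C2: 4 σ bonds; 4 regions of electron density → sp3.
C3 — 4 σ bonds. Steric number 4, so sp3.
C4 is sp3: 4 σ bonds, 4 electron-density regions.
C5: 2 σ bonds, plus two π bonds — 2 electron domains, sp.
C6 is sp: 2 σ bonds, plus two π bonds, 2 electron-density regions.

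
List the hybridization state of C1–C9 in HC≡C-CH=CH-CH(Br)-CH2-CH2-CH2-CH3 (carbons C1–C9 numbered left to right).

C1 sp, C2 sp, C3 sp2, C4 sp2, C5 sp3, C6 sp3, C7 sp3, C8 sp3, C9 sp3

C1: 2 σ bonds, plus two π bonds — 2 electron domains, sp.
C2 has 2 σ bonds, plus two π bonds: steric number 2 → sp.
C3 is sp2: 3 σ bonds, plus one π bond, 3 electron-density regions.
C4 (3 σ bonds, plus one π bond) has steric number 3: sp2.
C5 has 4 σ bonds: steric number 4 → sp3.
C6 (4 σ bonds) has steric number 4: sp3.
C7 carries 4 σ bonds, giving a steric number of 4, so it is sp3.
C8 (4 σ bonds) has steric number 4: sp3.
C9: 4 σ bonds — 4 electron domains, sp3.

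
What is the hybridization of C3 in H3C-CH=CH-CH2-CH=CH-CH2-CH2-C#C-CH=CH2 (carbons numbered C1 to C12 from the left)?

C3 — 3 σ bonds, plus one π bond. Steric number 3, so sp2.

sp2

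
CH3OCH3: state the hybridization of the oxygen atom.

Two σ bonds + two lone pairs = steric number 4 → sp3.

sp^3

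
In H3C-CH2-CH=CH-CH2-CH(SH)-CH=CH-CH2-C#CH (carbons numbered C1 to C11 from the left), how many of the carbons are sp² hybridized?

4

C1: sp3
C2: sp3
C3: sp2 ✓
C4: sp2 ✓
C5: sp3
C6: sp3
C7: sp2 ✓
C8: sp2 ✓
C9: sp3
C10: sp
C11: sp
C3, C4, C7, C8 → 4 sp2 carbons.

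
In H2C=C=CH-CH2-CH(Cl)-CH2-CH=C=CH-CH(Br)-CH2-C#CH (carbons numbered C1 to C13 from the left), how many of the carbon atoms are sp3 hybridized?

C1: sp2
C2: sp
C3: sp2
C4: sp3 ✓
C5: sp3 ✓
C6: sp3 ✓
C7: sp2
C8: sp
C9: sp2
C10: sp3 ✓
C11: sp3 ✓
C12: sp
C13: sp
C4, C5, C6, C10, C11 → 5 sp3 carbons.

5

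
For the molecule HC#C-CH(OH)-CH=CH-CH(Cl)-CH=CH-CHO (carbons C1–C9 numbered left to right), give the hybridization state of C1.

C1 (2 σ bonds, plus two π bonds) has steric number 2: sp.

sp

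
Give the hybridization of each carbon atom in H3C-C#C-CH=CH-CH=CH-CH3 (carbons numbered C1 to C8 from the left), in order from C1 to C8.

C1 sp3, C2 sp, C3 sp, C4 sp2, C5 sp2, C6 sp2, C7 sp2, C8 sp3

C1 is sp3: 4 σ bonds, 4 electron-density regions.
C2 carries 2 σ bonds, plus two π bonds, giving a steric number of 2, so it is sp.
C3 (2 σ bonds, plus two π bonds) has steric number 2: sp.
C4: 3 σ bonds, plus one π bond — 3 electron domains, sp2.
C5 (3 σ bonds, plus one π bond) has steric number 3: sp2.
C6 carries 3 σ bonds, plus one π bond, giving a steric number of 3, so it is sp2.
C7: 3 σ bonds, plus one π bond; 3 regions of electron density → sp2.
C8 has 4 σ bonds: steric number 4 → sp3.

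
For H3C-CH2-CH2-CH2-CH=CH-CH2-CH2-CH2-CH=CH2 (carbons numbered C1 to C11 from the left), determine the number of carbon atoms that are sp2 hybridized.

C1: sp3
C2: sp3
C3: sp3
C4: sp3
C5: sp2 ✓
C6: sp2 ✓
C7: sp3
C8: sp3
C9: sp3
C10: sp2 ✓
C11: sp2 ✓
C5, C6, C10, C11 → 4 sp2 carbons.

4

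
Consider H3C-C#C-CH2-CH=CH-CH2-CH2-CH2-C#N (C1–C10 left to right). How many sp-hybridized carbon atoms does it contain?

3

C1: sp3
C2: sp ✓
C3: sp ✓
C4: sp3
C5: sp2
C6: sp2
C7: sp3
C8: sp3
C9: sp3
C10: sp ✓
C2, C3, C10 → 3 sp carbons.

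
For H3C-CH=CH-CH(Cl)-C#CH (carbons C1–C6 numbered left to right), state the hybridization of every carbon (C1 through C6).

C1 sp3, C2 sp2, C3 sp2, C4 sp3, C5 sp, C6 sp

C1 (4 σ bonds) has steric number 4: sp3.
C2 has 3 σ bonds, plus one π bond: steric number 3 → sp2.
C3 — 3 σ bonds, plus one π bond. Steric number 3, so sp2.
C4 is sp3: 4 σ bonds, 4 electron-density regions.
C5: 2 σ bonds, plus two π bonds; 2 regions of electron density → sp.
C6 carries 2 σ bonds, plus two π bonds, giving a steric number of 2, so it is sp.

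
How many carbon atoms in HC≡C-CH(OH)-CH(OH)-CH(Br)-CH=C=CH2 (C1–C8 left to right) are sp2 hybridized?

C1: sp
C2: sp
C3: sp3
C4: sp3
C5: sp3
C6: sp2 ✓
C7: sp
C8: sp2 ✓
C6, C8 → 2 sp2 carbons.

2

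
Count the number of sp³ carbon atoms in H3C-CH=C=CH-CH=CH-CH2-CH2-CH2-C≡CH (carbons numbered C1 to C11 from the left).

4

C1: sp3 ✓
C2: sp2
C3: sp
C4: sp2
C5: sp2
C6: sp2
C7: sp3 ✓
C8: sp3 ✓
C9: sp3 ✓
C10: sp
C11: sp
C1, C7, C8, C9 → 4 sp3 carbons.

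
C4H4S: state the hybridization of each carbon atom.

Each carbon atom: 3 σ bonds, plus one π bond; 3 regions of electron density → sp2.

sp²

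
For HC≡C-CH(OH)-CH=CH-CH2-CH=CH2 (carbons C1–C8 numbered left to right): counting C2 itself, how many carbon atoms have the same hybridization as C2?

C2 is sp (two π bonds).
C1: sp ✓
C2: sp ✓
C3: sp3
C4: sp2
C5: sp2
C6: sp3
C7: sp2
C8: sp2
2 carbons are sp.

2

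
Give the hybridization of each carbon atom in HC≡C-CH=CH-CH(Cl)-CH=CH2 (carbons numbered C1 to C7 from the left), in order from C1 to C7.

C1 — 2 σ bonds, plus two π bonds. Steric number 2, so sp.
C2 — 2 σ bonds, plus two π bonds. Steric number 2, so sp.
C3 (3 σ bonds, plus one π bond) has steric number 3: sp2.
C4 (3 σ bonds, plus one π bond) has steric number 3: sp2.
C5 (4 σ bonds) has steric number 4: sp3.
C6 has 3 σ bonds, plus one π bond: steric number 3 → sp2.
C7 (3 σ bonds, plus one π bond) has steric number 3: sp2.

C1 sp, C2 sp, C3 sp2, C4 sp2, C5 sp3, C6 sp2, C7 sp2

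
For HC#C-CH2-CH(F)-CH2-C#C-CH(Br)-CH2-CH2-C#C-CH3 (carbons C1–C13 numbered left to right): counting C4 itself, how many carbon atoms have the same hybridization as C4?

7

C4 is sp3 (only σ bonds).
C1: sp
C2: sp
C3: sp3 ✓
C4: sp3 ✓
C5: sp3 ✓
C6: sp
C7: sp
C8: sp3 ✓
C9: sp3 ✓
C10: sp3 ✓
C11: sp
C12: sp
C13: sp3 ✓
7 carbons are sp3.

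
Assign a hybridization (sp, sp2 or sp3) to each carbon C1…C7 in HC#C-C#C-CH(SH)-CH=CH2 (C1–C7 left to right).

C1 sp, C2 sp, C3 sp, C4 sp, C5 sp3, C6 sp2, C7 sp2

C1: 2 σ bonds, plus two π bonds; 2 regions of electron density → sp.
C2 has 2 σ bonds, plus two π bonds: steric number 2 → sp.
C3: 2 σ bonds, plus two π bonds; 2 regions of electron density → sp.
C4 is sp: 2 σ bonds, plus two π bonds, 2 electron-density regions.
C5 carries 4 σ bonds, giving a steric number of 4, so it is sp3.
C6 — 3 σ bonds, plus one π bond. Steric number 3, so sp2.
C7 is sp2: 3 σ bonds, plus one π bond, 3 electron-density regions.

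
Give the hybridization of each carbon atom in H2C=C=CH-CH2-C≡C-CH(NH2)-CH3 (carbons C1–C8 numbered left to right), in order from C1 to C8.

C1 sp2, C2 sp, C3 sp2, C4 sp3, C5 sp, C6 sp, C7 sp3, C8 sp3

C1 — 3 σ bonds, plus one π bond. Steric number 3, so sp2.
C2 has 2 σ bonds, plus two π bonds: steric number 2 → sp.
C3 — 3 σ bonds, plus one π bond. Steric number 3, so sp2.
C4 — 4 σ bonds. Steric number 4, so sp3.
C5: 2 σ bonds, plus two π bonds — 2 electron domains, sp.
C6 — 2 σ bonds, plus two π bonds. Steric number 2, so sp.
C7 — 4 σ bonds. Steric number 4, so sp3.
C8: 4 σ bonds — 4 electron domains, sp3.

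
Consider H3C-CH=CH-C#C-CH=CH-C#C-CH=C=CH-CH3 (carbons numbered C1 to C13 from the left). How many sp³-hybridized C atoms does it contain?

2

C1: sp3 ✓
C2: sp2
C3: sp2
C4: sp
C5: sp
C6: sp2
C7: sp2
C8: sp
C9: sp
C10: sp2
C11: sp
C12: sp2
C13: sp3 ✓
C1, C13 → 2 sp3 carbons.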